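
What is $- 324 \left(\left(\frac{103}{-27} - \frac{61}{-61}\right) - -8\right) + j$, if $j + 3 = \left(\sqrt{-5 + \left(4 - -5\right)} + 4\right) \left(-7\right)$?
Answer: $-1725$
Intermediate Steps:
$j = -45$ ($j = -3 + \left(\sqrt{-5 + \left(4 - -5\right)} + 4\right) \left(-7\right) = -3 + \left(\sqrt{-5 + \left(4 + 5\right)} + 4\right) \left(-7\right) = -3 + \left(\sqrt{-5 + 9} + 4\right) \left(-7\right) = -3 + \left(\sqrt{4} + 4\right) \left(-7\right) = -3 + \left(2 + 4\right) \left(-7\right) = -3 + 6 \left(-7\right) = -3 - 42 = -45$)
$- 324 \left(\left(\frac{103}{-27} - \frac{61}{-61}\right) - -8\right) + j = - 324 \left(\left(\frac{103}{-27} - \frac{61}{-61}\right) - -8\right) - 45 = - 324 \left(\left(103 \left(- \frac{1}{27}\right) - -1\right) + 8\right) - 45 = - 324 \left(\left(- \frac{103}{27} + 1\right) + 8\right) - 45 = - 324 \left(- \frac{76}{27} + 8\right) - 45 = \left(-324\right) \frac{140}{27} - 45 = -1680 - 45 = -1725$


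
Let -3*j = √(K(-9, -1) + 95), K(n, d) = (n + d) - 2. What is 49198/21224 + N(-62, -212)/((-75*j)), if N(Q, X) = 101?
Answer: 24599/10612 + 101*√83/2075 ≈ 2.7615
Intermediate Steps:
K(n, d) = -2 + d + n (K(n, d) = (d + n) - 2 = -2 + d + n)
j = -√83/3 (j = -√((-2 - 1 - 9) + 95)/3 = -√(-12 + 95)/3 = -√83/3 ≈ -3.0368)
49198/21224 + N(-62, -212)/((-75*j)) = 49198/21224 + 101/((-(-25)*√83)) = 49198*(1/21224) + 101/((25*√83)) = 24599/10612 + 101*(√83/2075) = 24599/10612 + 101*√83/2075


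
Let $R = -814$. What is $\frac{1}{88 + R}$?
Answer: $- \frac{1}{726} \approx -0.0013774$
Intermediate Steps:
$\frac{1}{88 + R} = \frac{1}{88 - 814} = \frac{1}{-726} = - \frac{1}{726}$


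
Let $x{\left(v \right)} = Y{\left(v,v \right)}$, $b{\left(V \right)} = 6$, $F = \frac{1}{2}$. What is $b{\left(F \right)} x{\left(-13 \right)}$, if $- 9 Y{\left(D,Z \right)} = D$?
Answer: $\frac{26}{3} \approx 8.6667$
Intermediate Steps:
$F = \frac{1}{2} \approx 0.5$
$Y{\left(D,Z \right)} = - \frac{D}{9}$
$x{\left(v \right)} = - \frac{v}{9}$
$b{\left(F \right)} x{\left(-13 \right)} = 6 \left(\left(- \frac{1}{9}\right) \left(-13\right)\right) = 6 \cdot \frac{13}{9} = \frac{26}{3}$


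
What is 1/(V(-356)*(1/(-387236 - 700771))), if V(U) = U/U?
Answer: -1088007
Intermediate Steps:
V(U) = 1
1/(V(-356)*(1/(-387236 - 700771))) = 1/(1*(1/(-387236 - 700771))) = 1/1/(-1088007) = 1/(-1/1088007) = 1*(-1088007) = -1088007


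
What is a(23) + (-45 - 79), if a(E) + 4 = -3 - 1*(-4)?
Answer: -127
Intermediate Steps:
a(E) = -3 (a(E) = -4 + (-3 - 1*(-4)) = -4 + (-3 + 4) = -4 + 1 = -3)
a(23) + (-45 - 79) = -3 + (-45 - 79) = -3 - 124 = -127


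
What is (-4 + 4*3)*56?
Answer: 448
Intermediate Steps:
(-4 + 4*3)*56 = (-4 + 12)*56 = 8*56 = 448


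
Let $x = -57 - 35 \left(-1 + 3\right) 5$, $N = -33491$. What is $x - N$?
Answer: $33084$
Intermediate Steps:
$x = -407$ ($x = -57 - 35 \cdot 2 \cdot 5 = -57 - 350 = -407$)
$x - N = -407 - -33491 = -407 + 33491 = 33084$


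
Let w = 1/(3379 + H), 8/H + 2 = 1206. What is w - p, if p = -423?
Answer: 430225564/1017081 ≈ 423.00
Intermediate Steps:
H = 2/301 (H = 8/(-2 + 1206) = 8/1204 = 8*(1/1204) = 2/301 ≈ 0.0066445)
w = 301/1017081 (w = 1/(3379 + 2/301) = 1/(1017081/301) = 301/1017081 ≈ 0.00029594)
w - p = 301/1017081 - 1*(-423) = 301/1017081 + 423 = 430225564/1017081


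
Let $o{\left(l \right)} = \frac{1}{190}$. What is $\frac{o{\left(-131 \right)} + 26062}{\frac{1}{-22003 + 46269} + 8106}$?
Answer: $\frac{60079958873}{18686518715} \approx 3.2151$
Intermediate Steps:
$o{\left(l \right)} = \frac{1}{190}$
$\frac{o{\left(-131 \right)} + 26062}{\frac{1}{-22003 + 46269} + 8106} = \frac{\frac{1}{190} + 26062}{\frac{1}{-22003 + 46269} + 8106} = \frac{4951781}{190 \left(\frac{1}{24266} + 8106\right)} = \frac{4951781}{190 \cdot \frac{196700197}{24266}} = \frac{4951781}{190} \cdot \frac{24266}{196700197} = \frac{60079958873}{18686518715}$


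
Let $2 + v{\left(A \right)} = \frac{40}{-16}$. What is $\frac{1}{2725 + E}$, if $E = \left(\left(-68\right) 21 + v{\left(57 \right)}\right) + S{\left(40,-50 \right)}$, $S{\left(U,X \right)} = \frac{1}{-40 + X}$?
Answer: $\frac{45}{58162} \approx 0.0007737$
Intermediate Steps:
$v{\left(A \right)} = - \frac{9}{2}$ ($v{\left(A \right)} = -2 + \frac{40}{-16} = -2 + 40 \left(- \frac{1}{16}\right) = -2 - \frac{5}{2} = - \frac{9}{2}$)
$E = - \frac{64463}{45}$ ($E = \left(\left(-68\right) 21 - \frac{9}{2}\right) + \frac{1}{-40 - 50} = \left(-1428 - \frac{9}{2}\right) + \frac{1}{-90} = - \frac{2865}{2} - \frac{1}{90} = - \frac{64463}{45} \approx -1432.5$)
$\frac{1}{2725 + E} = \frac{1}{2725 - \frac{64463}{45}} = \frac{1}{\frac{58162}{45}} = \frac{45}{58162}$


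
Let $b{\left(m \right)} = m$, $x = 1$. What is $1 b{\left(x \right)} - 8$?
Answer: $-7$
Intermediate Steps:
$1 b{\left(x \right)} - 8 = 1 \cdot 1 - 8 = 1 - 8 = -7$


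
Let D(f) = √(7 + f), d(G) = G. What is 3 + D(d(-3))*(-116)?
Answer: -229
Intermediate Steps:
3 + D(d(-3))*(-116) = 3 + √(7 - 3)*(-116) = 3 + √4*(-116) = 3 + 2*(-116) = 3 - 232 = -229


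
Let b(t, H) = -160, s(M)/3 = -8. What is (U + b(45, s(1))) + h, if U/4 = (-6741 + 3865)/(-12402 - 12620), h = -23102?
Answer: -291025130/12511 ≈ -23262.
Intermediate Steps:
s(M) = -24 (s(M) = 3*(-8) = -24)
U = 5752/12511 (U = 4*((-6741 + 3865)/(-12402 - 12620)) = 4*(-2876/(-25022)) = 4*(-2876*(-1/25022)) = 4*(1438/12511) = 5752/12511 ≈ 0.45976)
(U + b(45, s(1))) + h = (5752/12511 - 160) - 23102 = -1996008/12511 - 23102 = -291025130/12511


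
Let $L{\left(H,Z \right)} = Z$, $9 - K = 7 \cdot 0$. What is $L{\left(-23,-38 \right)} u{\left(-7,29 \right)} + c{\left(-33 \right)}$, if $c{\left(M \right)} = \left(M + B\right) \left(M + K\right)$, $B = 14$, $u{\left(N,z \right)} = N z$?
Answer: $8170$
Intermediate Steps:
$K = 9$ ($K = 9 - 7 \cdot 0 = 9 - 0 = 9 + 0 = 9$)
$c{\left(M \right)} = \left(9 + M\right) \left(14 + M\right)$ ($c{\left(M \right)} = \left(M + 14\right) \left(M + 9\right) = \left(14 + M\right) \left(9 + M\right) = \left(9 + M\right) \left(14 + M\right)$)
$L{\left(-23,-38 \right)} u{\left(-7,29 \right)} + c{\left(-33 \right)} = - 38 \left(\left(-7\right) 29\right) + \left(126 + \left(-33\right)^{2} + 23 \left(-33\right)\right) = \left(-38\right) \left(-203\right) + \left(126 + 1089 - 759\right) = 7714 + 456 = 8170$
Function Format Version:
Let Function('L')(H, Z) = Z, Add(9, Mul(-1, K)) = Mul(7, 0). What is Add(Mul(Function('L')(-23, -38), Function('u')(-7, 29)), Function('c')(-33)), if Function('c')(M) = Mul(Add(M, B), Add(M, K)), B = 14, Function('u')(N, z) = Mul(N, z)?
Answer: 8170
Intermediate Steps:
K = 9 (K = Add(9, Mul(-1, Mul(7, 0))) = Add(9, Mul(-1, 0)) = Add(9, 0) = 9)
Function('c')(M) = Mul(Add(9, M), Add(14, M)) (Function('c')(M) = Mul(Add(M, 14), Add(M, 9)) = Mul(Add(14, M), Add(9, M)) = Mul(Add(9, M), Add(14, M)))
Add(Mul(Function('L')(-23, -38), Function('u')(-7, 29)), Function('c')(-33)) = Add(Mul(-38, Mul(-7, 29)), Add(126, Pow(-33, 2), Mul(23, -33))) = Add(Mul(-38, -203), Add(126, 1089, -759)) = Add(7714, 456) = 8170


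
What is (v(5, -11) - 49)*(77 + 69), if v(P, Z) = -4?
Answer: -7738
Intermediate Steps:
(v(5, -11) - 49)*(77 + 69) = (-4 - 49)*(77 + 69) = -53*146 = -7738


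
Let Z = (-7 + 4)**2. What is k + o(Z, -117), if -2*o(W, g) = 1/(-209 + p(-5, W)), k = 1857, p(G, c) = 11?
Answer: 735373/396 ≈ 1857.0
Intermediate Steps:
Z = 9 (Z = (-3)**2 = 9)
o(W, g) = 1/396 (o(W, g) = -1/(2*(-209 + 11)) = -1/2/(-198) = -1/2*(-1/198) = 1/396)
k + o(Z, -117) = 1857 + 1/396 = 735373/396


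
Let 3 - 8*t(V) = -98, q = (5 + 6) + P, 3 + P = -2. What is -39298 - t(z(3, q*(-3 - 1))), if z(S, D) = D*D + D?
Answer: -314485/8 ≈ -39311.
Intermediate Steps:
P = -5 (P = -3 - 2 = -5)
q = 6 (q = (5 + 6) - 5 = 11 - 5 = 6)
z(S, D) = D + D² (z(S, D) = D² + D = D + D²)
t(V) = 101/8 (t(V) = 3/8 - ⅛*(-98) = 3/8 + 49/4 = 101/8)
-39298 - t(z(3, q*(-3 - 1))) = -39298 - 1*101/8 = -39298 - 101/8 = -314485/8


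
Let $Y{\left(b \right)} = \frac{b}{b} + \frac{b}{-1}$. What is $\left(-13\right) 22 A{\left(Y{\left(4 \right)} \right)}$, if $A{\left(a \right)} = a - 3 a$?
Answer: $-1716$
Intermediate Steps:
$Y{\left(b \right)} = 1 - b$ ($Y{\left(b \right)} = 1 + b \left(-1\right) = 1 - b$)
$A{\left(a \right)} = - 2 a$
$\left(-13\right) 22 A{\left(Y{\left(4 \right)} \right)} = \left(-13\right) 22 \left(- 2 \left(1 - 4\right)\right) = - 286 \left(- 2 \left(1 - 4\right)\right) = - 286 \left(\left(-2\right) \left(-3\right)\right) = \left(-286\right) 6 = -1716$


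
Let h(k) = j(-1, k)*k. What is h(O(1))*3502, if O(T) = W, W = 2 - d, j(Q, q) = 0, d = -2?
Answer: 0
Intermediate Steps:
W = 4 (W = 2 - 1*(-2) = 2 + 2 = 4)
O(T) = 4
h(k) = 0 (h(k) = 0*k = 0)
h(O(1))*3502 = 0*3502 = 0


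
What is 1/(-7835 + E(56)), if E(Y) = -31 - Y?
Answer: -1/7922 ≈ -0.00012623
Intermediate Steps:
1/(-7835 + E(56)) = 1/(-7835 + (-31 - 1*56)) = 1/(-7835 + (-31 - 56)) = 1/(-7835 - 87) = 1/(-7922) = -1/7922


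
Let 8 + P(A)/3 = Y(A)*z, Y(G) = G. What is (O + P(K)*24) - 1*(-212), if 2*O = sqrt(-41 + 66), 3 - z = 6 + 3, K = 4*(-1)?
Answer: 2733/2 ≈ 1366.5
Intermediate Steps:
K = -4
z = -6 (z = 3 - (6 + 3) = 3 - 1*9 = 3 - 9 = -6)
P(A) = -24 - 18*A (P(A) = -24 + 3*(A*(-6)) = -24 + 3*(-6*A) = -24 - 18*A)
O = 5/2 (O = sqrt(-41 + 66)/2 = sqrt(25)/2 = (1/2)*5 = 5/2 ≈ 2.5000)
(O + P(K)*24) - 1*(-212) = (5/2 + (-24 - 18*(-4))*24) - 1*(-212) = (5/2 + (-24 + 72)*24) + 212 = (5/2 + 48*24) + 212 = (5/2 + 1152) + 212 = 2309/2 + 212 = 2733/2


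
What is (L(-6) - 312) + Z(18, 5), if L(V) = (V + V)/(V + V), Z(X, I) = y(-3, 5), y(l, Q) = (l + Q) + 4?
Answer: -305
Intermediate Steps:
y(l, Q) = 4 + Q + l (y(l, Q) = (Q + l) + 4 = 4 + Q + l)
Z(X, I) = 6 (Z(X, I) = 4 + 5 - 3 = 6)
L(V) = 1 (L(V) = (2*V)/((2*V)) = (2*V)*(1/(2*V)) = 1)
(L(-6) - 312) + Z(18, 5) = (1 - 312) + 6 = -311 + 6 = -305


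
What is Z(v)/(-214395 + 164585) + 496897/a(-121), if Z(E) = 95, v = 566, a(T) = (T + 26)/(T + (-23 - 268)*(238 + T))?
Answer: 169134603843747/946390 ≈ 1.7872e+8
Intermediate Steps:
a(T) = (26 + T)/(-69258 - 290*T) (a(T) = (26 + T)/(T - 291*(238 + T)) = (26 + T)/(T + (-69258 - 291*T)) = (26 + T)/(-69258 - 290*T))
Z(v)/(-214395 + 164585) + 496897/a(-121) = 95/(-214395 + 164585) + 496897/(((-26 - 1*(-121))/(2*(34629 + 145*(-121))))) = 95/(-49810) + 496897/(((-26 + 121)/(2*(34629 - 17545)))) = 95*(-1/49810) + 496897/(((½)*95/17084)) = -19/9962 + 496897/(((½)*(1/17084)*95)) = -19/9962 + 496897/(95/34168) = -19/9962 + 496897*(34168/95) = -19/9962 + 16977976696/95 = 169134603843747/946390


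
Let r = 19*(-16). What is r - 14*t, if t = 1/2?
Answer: -311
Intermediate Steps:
t = ½ ≈ 0.50000
r = -304
r - 14*t = -304 - 14*½ = -304 - 7 = -311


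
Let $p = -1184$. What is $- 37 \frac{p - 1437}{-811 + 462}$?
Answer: $- \frac{96977}{349} \approx -277.87$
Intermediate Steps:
$- 37 \frac{p - 1437}{-811 + 462} = - 37 \frac{-1184 - 1437}{-811 + 462} = - 37 \left(- \frac{2621}{-349}\right) = - 37 \left(\left(-2621\right) \left(- \frac{1}{349}\right)\right) = \left(-37\right) \frac{2621}{349} = - \frac{96977}{349}$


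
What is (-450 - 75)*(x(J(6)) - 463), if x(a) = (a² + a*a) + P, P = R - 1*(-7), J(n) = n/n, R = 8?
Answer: 234150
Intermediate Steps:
J(n) = 1
P = 15 (P = 8 - 1*(-7) = 8 + 7 = 15)
x(a) = 15 + 2*a² (x(a) = (a² + a*a) + 15 = (a² + a²) + 15 = 2*a² + 15 = 15 + 2*a²)
(-450 - 75)*(x(J(6)) - 463) = (-450 - 75)*((15 + 2*1²) - 463) = -525*((15 + 2*1) - 463) = -525*((15 + 2) - 463) = -525*(17 - 463) = -525*(-446) = 234150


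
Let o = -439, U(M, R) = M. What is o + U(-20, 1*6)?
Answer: -459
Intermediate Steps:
o + U(-20, 1*6) = -439 - 20 = -459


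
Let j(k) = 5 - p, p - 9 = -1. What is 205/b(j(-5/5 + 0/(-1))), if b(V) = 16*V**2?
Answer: 205/144 ≈ 1.4236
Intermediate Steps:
p = 8 (p = 9 - 1 = 8)
j(k) = -3 (j(k) = 5 - 1*8 = 5 - 8 = -3)
205/b(j(-5/5 + 0/(-1))) = 205/((16*(-3)**2)) = 205/((16*9)) = 205/144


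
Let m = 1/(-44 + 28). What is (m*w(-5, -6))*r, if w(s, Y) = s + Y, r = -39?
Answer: -429/16 ≈ -26.813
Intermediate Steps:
w(s, Y) = Y + s
m = -1/16 (m = 1/(-16) = -1/16 ≈ -0.062500)
(m*w(-5, -6))*r = -(-6 - 5)/16*(-39) = -1/16*(-11)*(-39) = (11/16)*(-39) = -429/16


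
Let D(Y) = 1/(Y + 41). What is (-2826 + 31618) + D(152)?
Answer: 5556857/193 ≈ 28792.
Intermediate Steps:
D(Y) = 1/(41 + Y)
(-2826 + 31618) + D(152) = (-2826 + 31618) + 1/(41 + 152) = 28792 + 1/193 = 5556857/193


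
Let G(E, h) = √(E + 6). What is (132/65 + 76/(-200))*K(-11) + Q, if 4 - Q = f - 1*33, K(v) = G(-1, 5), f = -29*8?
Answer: 269 + 1073*√5/650 ≈ 272.69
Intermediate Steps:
G(E, h) = √(6 + E)
f = -232
K(v) = √5 (K(v) = √(6 - 1) = √5)
Q = 269 (Q = 4 - (-232 - 1*33) = 4 - (-232 - 33) = 4 - 1*(-265) = 4 + 265 = 269)
(132/65 + 76/(-200))*K(-11) + Q = (132/65 + 76/(-200))*√5 + 269 = (132*(1/65) + 76*(-1/200))*√5 + 269 = (132/65 - 19/50)*√5 + 269 = 1073*√5/650 + 269 = 269 + 1073*√5/650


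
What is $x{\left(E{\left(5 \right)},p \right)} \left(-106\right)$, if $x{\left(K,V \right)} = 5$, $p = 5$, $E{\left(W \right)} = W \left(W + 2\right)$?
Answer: $-530$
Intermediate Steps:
$E{\left(W \right)} = W \left(2 + W\right)$
$x{\left(E{\left(5 \right)},p \right)} \left(-106\right) = 5 \left(-106\right) = -530$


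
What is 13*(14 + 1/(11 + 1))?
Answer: 2197/12 ≈ 183.08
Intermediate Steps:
13*(14 + 1/(11 + 1)) = 13*(14 + 1/12) = 13*(169/12) = 2197/12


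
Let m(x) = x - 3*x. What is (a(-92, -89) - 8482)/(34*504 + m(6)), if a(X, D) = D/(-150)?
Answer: -1272211/2568600 ≈ -0.49529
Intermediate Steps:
m(x) = -2*x
a(X, D) = -D/150 (a(X, D) = D*(-1/150) = -D/150)
(a(-92, -89) - 8482)/(34*504 + m(6)) = (-1/150*(-89) - 8482)/(34*504 - 2*6) = (89/150 - 8482)/(17136 - 12) = -1272211/150/17124 = -1272211/150*1/17124 = -1272211/2568600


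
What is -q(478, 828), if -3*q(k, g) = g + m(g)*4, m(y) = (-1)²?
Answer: 832/3 ≈ 277.33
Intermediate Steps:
m(y) = 1
q(k, g) = -4/3 - g/3 (q(k, g) = -(g + 1*4)/3 = -(g + 4)/3 = -(4 + g)/3 = -4/3 - g/3)
-q(478, 828) = -(-4/3 - ⅓*828) = -(-4/3 - 276) = -1*(-832/3) = 832/3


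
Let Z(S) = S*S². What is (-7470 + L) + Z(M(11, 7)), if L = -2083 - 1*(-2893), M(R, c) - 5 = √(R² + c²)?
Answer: -3985 + 245*√170 ≈ -790.59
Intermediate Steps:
M(R, c) = 5 + √(R² + c²)
Z(S) = S³
L = 810 (L = -2083 + 2893 = 810)
(-7470 + L) + Z(M(11, 7)) = (-7470 + 810) + (5 + √(11² + 7²))³ = -6660 + (5 + √(121 + 49))³ = -6660 + (5 + √170)³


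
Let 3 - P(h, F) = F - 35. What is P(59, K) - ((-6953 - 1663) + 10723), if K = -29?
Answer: -2040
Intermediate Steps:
P(h, F) = 38 - F (P(h, F) = 3 - (F - 35) = 3 - (-35 + F) = 3 + (35 - F) = 38 - F)
P(59, K) - ((-6953 - 1663) + 10723) = (38 - 1*(-29)) - ((-6953 - 1663) + 10723) = (38 + 29) - (-8616 + 10723) = 67 - 1*2107 = 67 - 2107 = -2040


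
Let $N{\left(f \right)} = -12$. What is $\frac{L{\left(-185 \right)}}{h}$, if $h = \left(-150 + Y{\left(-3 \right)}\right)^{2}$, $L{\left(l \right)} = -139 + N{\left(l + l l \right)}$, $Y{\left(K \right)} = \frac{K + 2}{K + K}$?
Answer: $- \frac{5436}{808201} \approx -0.006726$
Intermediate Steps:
$Y{\left(K \right)} = \frac{2 + K}{2 K}$
$L{\left(l \right)} = -151$ ($L{\left(l \right)} = -139 - 12 = -151$)
$h = \frac{808201}{36}$ ($h = \left(-150 + \frac{2 - 3}{2 \left(-3\right)}\right)^{2} = \left(-150 + \frac{1}{2} \left(- \frac{1}{3}\right) \left(-1\right)\right)^{2} = \left(-150 + \frac{1}{6}\right)^{2} = \left(- \frac{899}{6}\right)^{2} = \frac{808201}{36} \approx 22450.0$)
$\frac{L{\left(-185 \right)}}{h} = - \frac{151}{\frac{808201}{36}} = \left(-151\right) \frac{36}{808201} = - \frac{5436}{808201}$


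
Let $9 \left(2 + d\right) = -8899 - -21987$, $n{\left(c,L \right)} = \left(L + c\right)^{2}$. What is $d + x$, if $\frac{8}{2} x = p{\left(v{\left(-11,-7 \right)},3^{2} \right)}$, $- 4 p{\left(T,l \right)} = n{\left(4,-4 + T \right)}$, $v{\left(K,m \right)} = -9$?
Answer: $\frac{208391}{144} \approx 1447.2$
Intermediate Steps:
$p{\left(T,l \right)} = - \frac{T^{2}}{4}$ ($p{\left(T,l \right)} = - \frac{\left(\left(-4 + T\right) + 4\right)^{2}}{4} = - \frac{T^{2}}{4}$)
$x = - \frac{81}{16}$ ($x = \frac{\left(- \frac{1}{4}\right) \left(-9\right)^{2}}{4} = \frac{\left(- \frac{1}{4}\right) 81}{4} = \frac{1}{4} \left(- \frac{81}{4}\right) = - \frac{81}{16} \approx -5.0625$)
$d = \frac{13070}{9}$ ($d = -2 + \frac{-8899 - -21987}{9} = -2 + \frac{-8899 + 21987}{9} = -2 + \frac{1}{9} \cdot 13088 = -2 + \frac{13088}{9} = \frac{13070}{9} \approx 1452.2$)
$d + x = \frac{13070}{9} - \frac{81}{16} = \frac{208391}{144}$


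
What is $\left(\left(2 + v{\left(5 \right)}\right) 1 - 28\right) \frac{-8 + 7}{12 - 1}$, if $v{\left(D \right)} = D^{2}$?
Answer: $\frac{1}{11} \approx 0.090909$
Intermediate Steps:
$\left(\left(2 + v{\left(5 \right)}\right) 1 - 28\right) \frac{-8 + 7}{12 - 1} = \left(\left(2 + 5^{2}\right) 1 - 28\right) \frac{-8 + 7}{12 - 1} = \left(\left(2 + 25\right) 1 - 28\right) \left(- \frac{1}{11}\right) = \left(27 \cdot 1 - 28\right) \left(\left(-1\right) \frac{1}{11}\right) = \left(27 - 28\right) \left(- \frac{1}{11}\right) = \left(-1\right) \left(- \frac{1}{11}\right) = \frac{1}{11}$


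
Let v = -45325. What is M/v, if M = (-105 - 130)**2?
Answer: -2209/1813 ≈ -1.2184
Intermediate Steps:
M = 55225 (M = (-235)**2 = 55225)
M/v = 55225/(-45325) = 55225*(-1/45325) = -2209/1813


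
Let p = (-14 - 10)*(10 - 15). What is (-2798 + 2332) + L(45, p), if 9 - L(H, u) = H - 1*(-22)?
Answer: -524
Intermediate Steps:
p = 120 (p = -24*(-5) = 120)
L(H, u) = -13 - H (L(H, u) = 9 - (H - 1*(-22)) = 9 - (H + 22) = 9 - (22 + H) = 9 + (-22 - H) = -13 - H)
(-2798 + 2332) + L(45, p) = (-2798 + 2332) + (-13 - 1*45) = -466 + (-13 - 45) = -466 - 58 = -524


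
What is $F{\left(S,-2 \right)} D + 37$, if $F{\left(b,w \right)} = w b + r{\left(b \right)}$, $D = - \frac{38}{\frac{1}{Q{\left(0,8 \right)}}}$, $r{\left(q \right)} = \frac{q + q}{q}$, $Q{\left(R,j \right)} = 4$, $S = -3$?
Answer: $-1179$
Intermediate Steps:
$r{\left(q \right)} = 2$ ($r{\left(q \right)} = \frac{2 q}{q} = 2$)
$D = -152$ ($D = - \frac{38}{\frac{1}{4}} = - 38 \frac{1}{\frac{1}{4}} = \left(-38\right) 4 = -152$)
$F{\left(b,w \right)} = 2 + b w$ ($F{\left(b,w \right)} = w b + 2 = b w + 2 = 2 + b w$)
$F{\left(S,-2 \right)} D + 37 = \left(2 - -6\right) \left(-152\right) + 37 = \left(2 + 6\right) \left(-152\right) + 37 = 8 \left(-152\right) + 37 = -1216 + 37 = -1179$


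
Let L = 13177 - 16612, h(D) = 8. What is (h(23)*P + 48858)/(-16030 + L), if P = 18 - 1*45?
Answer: -48642/19465 ≈ -2.4989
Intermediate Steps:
P = -27 (P = 18 - 45 = -27)
L = -3435
(h(23)*P + 48858)/(-16030 + L) = (8*(-27) + 48858)/(-16030 - 3435) = (-216 + 48858)/(-19465) = 48642*(-1/19465) = -48642/19465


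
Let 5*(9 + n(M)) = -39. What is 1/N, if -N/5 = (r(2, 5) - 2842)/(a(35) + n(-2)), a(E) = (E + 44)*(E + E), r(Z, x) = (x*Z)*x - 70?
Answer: 13783/35775 ≈ 0.38527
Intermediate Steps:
r(Z, x) = -70 + Z*x² (r(Z, x) = (Z*x)*x - 70 = Z*x² - 70 = -70 + Z*x²)
a(E) = 2*E*(44 + E) (a(E) = (44 + E)*(2*E) = 2*E*(44 + E))
n(M) = -84/5 (n(M) = -9 + (⅕)*(-39) = -9 - 39/5 = -84/5)
N = 35775/13783 (N = -5*((-70 + 2*5²) - 2842)/(2*35*(44 + 35) - 84/5) = -5*((-70 + 2*25) - 2842)/(2*35*79 - 84/5) = -5*((-70 + 50) - 2842)/(5530 - 84/5) = -5*(-20 - 2842)/27566/5 = -(-14310)*5/27566 = -5*(-7155/13783) = 35775/13783 ≈ 2.5956)
1/N = 1/(35775/13783) = 13783/35775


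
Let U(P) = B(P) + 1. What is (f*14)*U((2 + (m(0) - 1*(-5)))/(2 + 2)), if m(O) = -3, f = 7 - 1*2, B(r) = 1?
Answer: 140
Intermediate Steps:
f = 5 (f = 7 - 2 = 5)
U(P) = 2 (U(P) = 1 + 1 = 2)
(f*14)*U((2 + (m(0) - 1*(-5)))/(2 + 2)) = (5*14)*2 = 70*2 = 140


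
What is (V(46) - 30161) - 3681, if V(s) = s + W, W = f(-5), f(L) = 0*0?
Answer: -33796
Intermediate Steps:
f(L) = 0
W = 0
V(s) = s (V(s) = s + 0 = s)
(V(46) - 30161) - 3681 = (46 - 30161) - 3681 = -30115 - 3681 = -33796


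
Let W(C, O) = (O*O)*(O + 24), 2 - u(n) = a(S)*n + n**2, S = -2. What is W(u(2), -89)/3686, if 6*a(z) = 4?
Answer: -514865/3686 ≈ -139.68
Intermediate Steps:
a(z) = 2/3 (a(z) = (1/6)*4 = 2/3)
u(n) = 2 - n**2 - 2*n/3 (u(n) = 2 - (2*n/3 + n**2) = 2 - (n**2 + 2*n/3) = 2 + (-n**2 - 2*n/3) = 2 - n**2 - 2*n/3)
W(C, O) = O**2*(24 + O)
W(u(2), -89)/3686 = ((-89)**2*(24 - 89))/3686 = (7921*(-65))*(1/3686) = -514865*1/3686 = -514865/3686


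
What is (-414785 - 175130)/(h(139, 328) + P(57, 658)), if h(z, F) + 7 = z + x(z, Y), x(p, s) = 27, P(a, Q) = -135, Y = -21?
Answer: -589915/24 ≈ -24580.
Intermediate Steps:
h(z, F) = 20 + z (h(z, F) = -7 + (z + 27) = -7 + (27 + z) = 20 + z)
(-414785 - 175130)/(h(139, 328) + P(57, 658)) = (-414785 - 175130)/((20 + 139) - 135) = -589915/(159 - 135) = -589915/24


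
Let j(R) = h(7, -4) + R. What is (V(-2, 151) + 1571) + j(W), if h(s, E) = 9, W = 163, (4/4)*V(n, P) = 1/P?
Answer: 263194/151 ≈ 1743.0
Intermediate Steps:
V(n, P) = 1/P
j(R) = 9 + R
(V(-2, 151) + 1571) + j(W) = (1/151 + 1571) + (9 + 163) = (1/151 + 1571) + 172 = 237222/151 + 172 = 263194/151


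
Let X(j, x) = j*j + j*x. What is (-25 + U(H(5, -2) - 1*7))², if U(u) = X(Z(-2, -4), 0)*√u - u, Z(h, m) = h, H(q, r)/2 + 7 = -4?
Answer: -448 + 32*I*√29 ≈ -448.0 + 172.33*I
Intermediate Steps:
H(q, r) = -22 (H(q, r) = -14 + 2*(-4) = -14 - 8 = -22)
X(j, x) = j² + j*x
U(u) = -u + 4*√u (U(u) = (-2*(-2 + 0))*√u - u = (-2*(-2))*√u - u = 4*√u - u = -u + 4*√u)
(-25 + U(H(5, -2) - 1*7))² = (-25 + (-(-22 - 1*7) + 4*√(-22 - 1*7)))² = (-25 + (-(-22 - 7) + 4*√(-22 - 7)))² = (-25 + (-1*(-29) + 4*√(-29)))² = (-25 + (29 + 4*(I*√29)))² = (-25 + (29 + 4*I*√29))² = (4 + 4*I*√29)²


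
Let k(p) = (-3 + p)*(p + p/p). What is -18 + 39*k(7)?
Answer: 1230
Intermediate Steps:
k(p) = (1 + p)*(-3 + p) (k(p) = (-3 + p)*(p + 1) = (-3 + p)*(1 + p) = (1 + p)*(-3 + p))
-18 + 39*k(7) = -18 + 39*(-3 + 7² - 2*7) = -18 + 39*(-3 + 49 - 14) = -18 + 39*32 = -18 + 1248 = 1230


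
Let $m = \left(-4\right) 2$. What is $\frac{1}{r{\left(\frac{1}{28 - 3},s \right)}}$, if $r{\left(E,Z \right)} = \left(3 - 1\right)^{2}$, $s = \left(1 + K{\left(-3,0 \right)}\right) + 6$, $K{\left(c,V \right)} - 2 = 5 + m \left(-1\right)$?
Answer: $\frac{1}{4} \approx 0.25$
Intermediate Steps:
$m = -8$
$K{\left(c,V \right)} = 15$ ($K{\left(c,V \right)} = 2 + \left(5 - -8\right) = 2 + \left(5 + 8\right) = 2 + 13 = 15$)
$s = 22$ ($s = \left(1 + 15\right) + 6 = 16 + 6 = 22$)
$r{\left(E,Z \right)} = 4$ ($r{\left(E,Z \right)} = 2^{2} = 4$)
$\frac{1}{r{\left(\frac{1}{28 - 3},s \right)}} = \frac{1}{4}$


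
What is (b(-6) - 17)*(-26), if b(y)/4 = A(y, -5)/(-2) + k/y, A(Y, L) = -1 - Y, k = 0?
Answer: 702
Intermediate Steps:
b(y) = 2 + 2*y (b(y) = 4*((-1 - y)/(-2) + 0/y) = 4*((-1 - y)*(-1/2) + 0) = 4*((1/2 + y/2) + 0) = 4*(1/2 + y/2) = 2 + 2*y)
(b(-6) - 17)*(-26) = ((2 + 2*(-6)) - 17)*(-26) = ((2 - 12) - 17)*(-26) = (-10 - 17)*(-26) = -27*(-26) = 702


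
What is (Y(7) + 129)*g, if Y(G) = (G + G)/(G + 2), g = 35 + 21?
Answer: 65800/9 ≈ 7311.1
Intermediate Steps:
g = 56
Y(G) = 2*G/(2 + G) (Y(G) = (2*G)/(2 + G) = 2*G/(2 + G))
(Y(7) + 129)*g = (2*7/(2 + 7) + 129)*56 = (2*7/9 + 129)*56 = (2*7*(1/9) + 129)*56 = (14/9 + 129)*56 = (1175/9)*56 = 65800/9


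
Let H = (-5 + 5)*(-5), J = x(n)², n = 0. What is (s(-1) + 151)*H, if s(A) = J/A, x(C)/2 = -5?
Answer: 0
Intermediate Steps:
x(C) = -10 (x(C) = 2*(-5) = -10)
J = 100 (J = (-10)² = 100)
H = 0 (H = 0*(-5) = 0)
s(A) = 100/A
(s(-1) + 151)*H = (100/(-1) + 151)*0 = (100*(-1) + 151)*0 = (-100 + 151)*0 = 51*0 = 0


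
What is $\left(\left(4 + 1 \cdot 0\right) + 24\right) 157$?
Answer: $4396$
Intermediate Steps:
$\left(\left(4 + 1 \cdot 0\right) + 24\right) 157 = \left(\left(4 + 0\right) + 24\right) 157 = \left(4 + 24\right) 157 = 28 \cdot 157 = 4396$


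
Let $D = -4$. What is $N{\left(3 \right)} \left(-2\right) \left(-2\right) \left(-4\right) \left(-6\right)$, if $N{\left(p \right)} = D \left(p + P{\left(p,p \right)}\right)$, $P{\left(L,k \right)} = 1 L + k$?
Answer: $-3456$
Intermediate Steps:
$P{\left(L,k \right)} = L + k$
$N{\left(p \right)} = - 12 p$ ($N{\left(p \right)} = - 4 \left(p + \left(p + p\right)\right) = - 4 \left(p + 2 p\right) = - 4 \cdot 3 p = - 12 p$)
$N{\left(3 \right)} \left(-2\right) \left(-2\right) \left(-4\right) \left(-6\right) = \left(-12\right) 3 \left(-2\right) \left(-2\right) \left(-4\right) \left(-6\right) = - 36 \cdot 4 \left(-4\right) \left(-6\right) = \left(-36\right) \left(-16\right) \left(-6\right) = 576 \left(-6\right) = -3456$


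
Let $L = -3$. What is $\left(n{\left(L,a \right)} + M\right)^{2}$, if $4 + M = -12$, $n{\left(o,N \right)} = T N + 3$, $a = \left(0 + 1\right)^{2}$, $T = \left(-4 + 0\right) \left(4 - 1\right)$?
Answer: $625$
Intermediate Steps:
$T = -12$ ($T = \left(-4\right) 3 = -12$)
$a = 1$ ($a = 1^{2} = 1$)
$n{\left(o,N \right)} = 3 - 12 N$ ($n{\left(o,N \right)} = - 12 N + 3 = 3 - 12 N$)
$M = -16$ ($M = -4 - 12 = -16$)
$\left(n{\left(L,a \right)} + M\right)^{2} = \left(\left(3 - 12\right) - 16\right)^{2} = \left(-9 - 16\right)^{2} = \left(-25\right)^{2} = 625$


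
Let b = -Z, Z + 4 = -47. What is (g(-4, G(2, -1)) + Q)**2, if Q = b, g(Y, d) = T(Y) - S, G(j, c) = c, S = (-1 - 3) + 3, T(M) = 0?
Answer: 2704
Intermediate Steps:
Z = -51 (Z = -4 - 47 = -51)
S = -1 (S = -4 + 3 = -1)
g(Y, d) = 1 (g(Y, d) = 0 - 1*(-1) = 0 + 1 = 1)
b = 51 (b = -1*(-51) = 51)
Q = 51
(g(-4, G(2, -1)) + Q)**2 = (1 + 51)**2 = 52**2 = 2704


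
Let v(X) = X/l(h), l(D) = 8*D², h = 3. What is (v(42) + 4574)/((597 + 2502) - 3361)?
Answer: -54895/3144 ≈ -17.460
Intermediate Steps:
v(X) = X/72 (v(X) = X/((8*3²)) = X/((8*9)) = X/72)
(v(42) + 4574)/((597 + 2502) - 3361) = ((1/72)*42 + 4574)/((597 + 2502) - 3361) = (7/12 + 4574)/(3099 - 3361) = (54895/12)/(-262) = (54895/12)*(-1/262) = -54895/3144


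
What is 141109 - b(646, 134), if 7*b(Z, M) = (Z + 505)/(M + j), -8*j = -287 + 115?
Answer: 307191991/2177 ≈ 1.4111e+5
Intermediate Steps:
j = 43/2 (j = -(-287 + 115)/8 = -⅛*(-172) = 43/2 ≈ 21.500)
b(Z, M) = (505 + Z)/(7*(43/2 + M)) (b(Z, M) = ((Z + 505)/(M + 43/2))/7 = ((505 + Z)/(43/2 + M))/7 = (505 + Z)/(7*(43/2 + M)))
141109 - b(646, 134) = 141109 - 2*(505 + 646)/(7*(43 + 2*134)) = 141109 - 2*1151/(7*(43 + 268)) = 141109 - 2*1151/(7*311) = 141109 - 1*2302/2177 = 141109 - 2302/2177 = 307191991/2177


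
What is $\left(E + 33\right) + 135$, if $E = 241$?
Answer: $409$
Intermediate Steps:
$\left(E + 33\right) + 135 = \left(241 + 33\right) + 135 = 274 + 135 = 409$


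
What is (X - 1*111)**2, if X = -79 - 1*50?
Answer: 57600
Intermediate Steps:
X = -129 (X = -79 - 50 = -129)
(X - 1*111)**2 = (-129 - 1*111)**2 = (-129 - 111)**2 = (-240)**2 = 57600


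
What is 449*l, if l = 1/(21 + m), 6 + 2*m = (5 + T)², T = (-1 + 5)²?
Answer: 898/477 ≈ 1.8826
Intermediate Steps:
T = 16 (T = 4² = 16)
m = 435/2 (m = -3 + (5 + 16)²/2 = -3 + (½)*21² = -3 + (½)*441 = -3 + 441/2 = 435/2 ≈ 217.50)
l = 2/477 (l = 1/(21 + 435/2) = 1/(477/2) = 2/477 ≈ 0.0041929)
449*l = 449*(2/477) = 898/477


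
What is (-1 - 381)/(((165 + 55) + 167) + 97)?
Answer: -191/242 ≈ -0.78926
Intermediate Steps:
(-1 - 381)/(((165 + 55) + 167) + 97) = -382/((220 + 167) + 97) = -382/(387 + 97) = -382/484 = -382*1/484 = -191/242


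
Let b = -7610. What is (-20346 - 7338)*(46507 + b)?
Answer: -1076824548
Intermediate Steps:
(-20346 - 7338)*(46507 + b) = (-20346 - 7338)*(46507 - 7610) = -27684*38897 = -1076824548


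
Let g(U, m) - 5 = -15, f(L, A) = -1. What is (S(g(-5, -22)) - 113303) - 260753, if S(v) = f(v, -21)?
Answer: -374057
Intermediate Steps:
g(U, m) = -10 (g(U, m) = 5 - 15 = -10)
S(v) = -1
(S(g(-5, -22)) - 113303) - 260753 = (-1 - 113303) - 260753 = -113304 - 260753 = -374057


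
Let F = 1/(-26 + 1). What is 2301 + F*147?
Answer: 57378/25 ≈ 2295.1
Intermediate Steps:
F = -1/25 (F = 1/(-25) = -1/25 ≈ -0.040000)
2301 + F*147 = 2301 - 1/25*147 = 2301 - 147/25 = 57378/25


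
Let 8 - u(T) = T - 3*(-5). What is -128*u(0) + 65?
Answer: 961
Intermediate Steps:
u(T) = -7 - T (u(T) = 8 - (T - 3*(-5)) = 8 - (T + 15) = 8 - (15 + T) = 8 + (-15 - T) = -7 - T)
-128*u(0) + 65 = -128*(-7 - 1*0) + 65 = -128*(-7 + 0) + 65 = -128*(-7) + 65 = 896 + 65 = 961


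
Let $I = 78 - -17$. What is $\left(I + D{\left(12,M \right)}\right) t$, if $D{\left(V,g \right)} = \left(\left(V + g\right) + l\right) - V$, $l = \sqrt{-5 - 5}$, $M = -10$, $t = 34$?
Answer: $2890 + 34 i \sqrt{10} \approx 2890.0 + 107.52 i$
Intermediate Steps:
$l = i \sqrt{10}$ ($l = \sqrt{-10} = i \sqrt{10} \approx 3.1623 i$)
$I = 95$ ($I = 78 + 17 = 95$)
$D{\left(V,g \right)} = g + i \sqrt{10}$ ($D{\left(V,g \right)} = \left(\left(V + g\right) + i \sqrt{10}\right) - V = \left(V + g + i \sqrt{10}\right) - V = g + i \sqrt{10}$)
$\left(I + D{\left(12,M \right)}\right) t = \left(95 - \left(10 - i \sqrt{10}\right)\right) 34 = \left(85 + i \sqrt{10}\right) 34 = 2890 + 34 i \sqrt{10}$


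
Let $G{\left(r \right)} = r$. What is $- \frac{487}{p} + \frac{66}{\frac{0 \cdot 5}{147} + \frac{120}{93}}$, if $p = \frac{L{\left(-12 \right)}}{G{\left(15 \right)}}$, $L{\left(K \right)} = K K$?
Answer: $\frac{101}{240} \approx 0.42083$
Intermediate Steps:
$L{\left(K \right)} = K^{2}$
$p = \frac{48}{5}$ ($p = \frac{\left(-12\right)^{2}}{15} = 144 \cdot \frac{1}{15} = \frac{48}{5} \approx 9.6$)
$- \frac{487}{p} + \frac{66}{\frac{0 \cdot 5}{147} + \frac{120}{93}} = - \frac{487}{\frac{48}{5}} + \frac{66}{\frac{0 \cdot 5}{147} + \frac{120}{93}} = \left(-487\right) \frac{5}{48} + \frac{66}{0 \cdot \frac{1}{147} + 120 \cdot \frac{1}{93}} = - \frac{2435}{48} + \frac{66}{0 + \frac{40}{31}} = - \frac{2435}{48} + \frac{66}{\frac{40}{31}} = - \frac{2435}{48} + 66 \cdot \frac{31}{40} = - \frac{2435}{48} + \frac{1023}{20} = \frac{101}{240}$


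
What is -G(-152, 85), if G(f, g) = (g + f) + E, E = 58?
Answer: 9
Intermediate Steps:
G(f, g) = 58 + f + g (G(f, g) = (g + f) + 58 = (f + g) + 58 = 58 + f + g)
-G(-152, 85) = -(58 - 152 + 85) = -1*(-9) = 9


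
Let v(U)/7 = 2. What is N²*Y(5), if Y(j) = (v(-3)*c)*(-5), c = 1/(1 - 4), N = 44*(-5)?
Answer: 3388000/3 ≈ 1.1293e+6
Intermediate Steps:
v(U) = 14 (v(U) = 7*2 = 14)
N = -220
c = -⅓ (c = 1/(-3) = -⅓ ≈ -0.33333)
Y(j) = 70/3 (Y(j) = (14*(-⅓))*(-5) = -14/3*(-5) = 70/3)
N²*Y(5) = (-220)²*(70/3) = 48400*(70/3) = 3388000/3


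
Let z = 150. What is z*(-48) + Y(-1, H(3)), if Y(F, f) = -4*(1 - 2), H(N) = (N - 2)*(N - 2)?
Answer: -7196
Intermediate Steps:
H(N) = (-2 + N)² (H(N) = (-2 + N)*(-2 + N) = (-2 + N)²)
Y(F, f) = 4 (Y(F, f) = -4*(-1) = 4)
z*(-48) + Y(-1, H(3)) = 150*(-48) + 4 = -7200 + 4 = -7196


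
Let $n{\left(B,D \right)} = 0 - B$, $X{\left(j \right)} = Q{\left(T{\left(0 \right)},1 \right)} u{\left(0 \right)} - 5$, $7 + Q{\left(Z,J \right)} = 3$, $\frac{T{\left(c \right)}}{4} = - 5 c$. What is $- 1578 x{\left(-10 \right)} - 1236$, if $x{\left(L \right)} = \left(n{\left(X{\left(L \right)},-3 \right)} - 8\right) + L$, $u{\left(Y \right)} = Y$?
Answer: $19278$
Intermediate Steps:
$T{\left(c \right)} = - 20 c$ ($T{\left(c \right)} = 4 \left(- 5 c\right) = - 20 c$)
$Q{\left(Z,J \right)} = -4$ ($Q{\left(Z,J \right)} = -7 + 3 = -4$)
$X{\left(j \right)} = -5$ ($X{\left(j \right)} = \left(-4\right) 0 - 5 = 0 - 5 = -5$)
$n{\left(B,D \right)} = - B$
$x{\left(L \right)} = -3 + L$ ($x{\left(L \right)} = \left(\left(-1\right) \left(-5\right) - 8\right) + L = \left(5 - 8\right) + L = -3 + L$)
$- 1578 x{\left(-10 \right)} - 1236 = - 1578 \left(-3 - 10\right) - 1236 = \left(-1578\right) \left(-13\right) - 1236 = 20514 - 1236 = 19278$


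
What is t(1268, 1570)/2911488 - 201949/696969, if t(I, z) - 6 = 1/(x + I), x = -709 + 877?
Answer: -281440638539653/971318479832064 ≈ -0.28975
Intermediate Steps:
x = 168
t(I, z) = 6 + 1/(168 + I)
t(1268, 1570)/2911488 - 201949/696969 = ((1009 + 6*1268)/(168 + 1268))/2911488 - 201949/696969 = ((1009 + 7608)/1436)*(1/2911488) - 201949*1/696969 = ((1/1436)*8617)*(1/2911488) - 201949/696969 = (8617/1436)*(1/2911488) - 201949/696969 = 8617/4180896768 - 201949/696969 = -281440638539653/971318479832064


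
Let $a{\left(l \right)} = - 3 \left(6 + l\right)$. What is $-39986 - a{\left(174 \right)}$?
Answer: $-39446$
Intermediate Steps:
$a{\left(l \right)} = -18 - 3 l$
$-39986 - a{\left(174 \right)} = -39986 - \left(-18 - 522\right) = -39986 - -540 = -39986 + 540 = -39446$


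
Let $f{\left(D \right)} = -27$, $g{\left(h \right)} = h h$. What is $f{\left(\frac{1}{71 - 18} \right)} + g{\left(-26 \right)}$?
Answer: $649$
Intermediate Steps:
$g{\left(h \right)} = h^{2}$
$f{\left(\frac{1}{71 - 18} \right)} + g{\left(-26 \right)} = -27 + \left(-26\right)^{2} = -27 + 676 = 649$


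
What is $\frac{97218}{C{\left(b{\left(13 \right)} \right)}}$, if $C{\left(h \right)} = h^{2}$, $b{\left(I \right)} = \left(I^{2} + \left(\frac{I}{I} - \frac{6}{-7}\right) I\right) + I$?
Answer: $\frac{529298}{231361} \approx 2.2878$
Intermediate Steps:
$b{\left(I \right)} = I^{2} + \frac{20 I}{7}$ ($b{\left(I \right)} = \left(I^{2} + \left(1 - - \frac{6}{7}\right) I\right) + I = \left(I^{2} + \left(1 + \frac{6}{7}\right) I\right) + I = \left(I^{2} + \frac{13 I}{7}\right) + I = I^{2} + \frac{20 I}{7}$)
$\frac{97218}{C{\left(b{\left(13 \right)} \right)}} = \frac{97218}{\left(\frac{1}{7} \cdot 13 \left(20 + 7 \cdot 13\right)\right)^{2}} = \frac{97218}{\left(\frac{1}{7} \cdot 13 \left(20 + 91\right)\right)^{2}} = \frac{97218}{\left(\frac{1}{7} \cdot 13 \cdot 111\right)^{2}} = \frac{97218}{\left(\frac{1443}{7}\right)^{2}} = \frac{97218}{\frac{2082249}{49}} = 97218 \cdot \frac{49}{2082249} = \frac{529298}{231361}$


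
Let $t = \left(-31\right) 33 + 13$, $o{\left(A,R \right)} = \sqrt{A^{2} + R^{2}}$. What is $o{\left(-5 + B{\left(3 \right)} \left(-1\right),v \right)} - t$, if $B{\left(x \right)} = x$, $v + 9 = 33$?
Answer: $1010 + 8 \sqrt{10} \approx 1035.3$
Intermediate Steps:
$v = 24$ ($v = -9 + 33 = 24$)
$t = -1010$ ($t = -1023 + 13 = -1010$)
$o{\left(-5 + B{\left(3 \right)} \left(-1\right),v \right)} - t = \sqrt{\left(-5 + 3 \left(-1\right)\right)^{2} + 24^{2}} - -1010 = \sqrt{\left(-5 - 3\right)^{2} + 576} + 1010 = \sqrt{\left(-8\right)^{2} + 576} + 1010 = \sqrt{64 + 576} + 1010 = \sqrt{640} + 1010 = 8 \sqrt{10} + 1010 = 1010 + 8 \sqrt{10}$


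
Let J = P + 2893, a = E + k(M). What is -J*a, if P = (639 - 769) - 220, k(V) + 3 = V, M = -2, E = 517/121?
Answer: 20344/11 ≈ 1849.5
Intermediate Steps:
E = 47/11 (E = 517*(1/121) = 47/11 ≈ 4.2727)
k(V) = -3 + V
a = -8/11 (a = 47/11 + (-3 - 2) = 47/11 - 5 = -8/11 ≈ -0.72727)
P = -350 (P = -130 - 220 = -350)
J = 2543 (J = -350 + 2893 = 2543)
-J*a = -2543*(-8)/11 = -1*(-20344/11) = 20344/11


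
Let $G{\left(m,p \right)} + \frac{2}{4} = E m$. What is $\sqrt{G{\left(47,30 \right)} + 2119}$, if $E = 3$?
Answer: $\frac{\sqrt{9038}}{2} \approx 47.534$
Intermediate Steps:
$G{\left(m,p \right)} = - \frac{1}{2} + 3 m$
$\sqrt{G{\left(47,30 \right)} + 2119} = \sqrt{\left(- \frac{1}{2} + 3 \cdot 47\right) + 2119} = \sqrt{\left(- \frac{1}{2} + 141\right) + 2119} = \sqrt{\frac{281}{2} + 2119} = \sqrt{\frac{4519}{2}} = \frac{\sqrt{9038}}{2}$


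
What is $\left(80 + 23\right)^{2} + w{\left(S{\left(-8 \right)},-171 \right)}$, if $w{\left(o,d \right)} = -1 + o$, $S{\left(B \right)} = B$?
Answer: $10600$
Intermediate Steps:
$\left(80 + 23\right)^{2} + w{\left(S{\left(-8 \right)},-171 \right)} = \left(80 + 23\right)^{2} - 9 = 103^{2} - 9 = 10609 - 9 = 10600$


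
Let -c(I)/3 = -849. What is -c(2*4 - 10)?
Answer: -2547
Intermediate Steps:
c(I) = 2547 (c(I) = -3*(-849) = 2547)
-c(2*4 - 10) = -1*2547 = -2547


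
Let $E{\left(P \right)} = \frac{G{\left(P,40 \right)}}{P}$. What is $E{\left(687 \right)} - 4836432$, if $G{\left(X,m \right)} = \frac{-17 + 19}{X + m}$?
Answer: $- \frac{2415551125966}{499449} \approx -4.8364 \cdot 10^{6}$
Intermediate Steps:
$G{\left(X,m \right)} = \frac{2}{X + m}$
$E{\left(P \right)} = \frac{2}{P \left(40 + P\right)}$ ($E{\left(P \right)} = \frac{2 \frac{1}{P + 40}}{P} = \frac{2 \frac{1}{40 + P}}{P} = \frac{2}{P \left(40 + P\right)}$)
$E{\left(687 \right)} - 4836432 = \frac{2}{687 \left(40 + 687\right)} - 4836432 = 2 \cdot \frac{1}{687} \cdot \frac{1}{727} - 4836432 = \frac{2}{499449} - 4836432 = - \frac{2415551125966}{499449}$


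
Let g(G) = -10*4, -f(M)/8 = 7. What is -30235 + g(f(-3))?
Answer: -30275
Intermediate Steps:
f(M) = -56 (f(M) = -8*7 = -56)
g(G) = -40
-30235 + g(f(-3)) = -30235 - 40 = -30275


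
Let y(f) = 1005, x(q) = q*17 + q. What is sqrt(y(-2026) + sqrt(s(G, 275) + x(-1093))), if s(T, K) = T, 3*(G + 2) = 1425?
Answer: sqrt(1005 + I*sqrt(19201)) ≈ 31.777 + 2.1803*I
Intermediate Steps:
G = 473 (G = -2 + (1/3)*1425 = -2 + 475 = 473)
x(q) = 18*q (x(q) = 17*q + q = 18*q)
sqrt(y(-2026) + sqrt(s(G, 275) + x(-1093))) = sqrt(1005 + sqrt(473 + 18*(-1093))) = sqrt(1005 + sqrt(473 - 19674)) = sqrt(1005 + sqrt(-19201)) = sqrt(1005 + I*sqrt(19201))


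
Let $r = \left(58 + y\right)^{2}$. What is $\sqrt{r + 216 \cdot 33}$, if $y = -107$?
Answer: $\sqrt{9529} \approx 97.617$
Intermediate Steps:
$r = 2401$ ($r = \left(58 - 107\right)^{2} = \left(-49\right)^{2} = 2401$)
$\sqrt{r + 216 \cdot 33} = \sqrt{2401 + 216 \cdot 33} = \sqrt{2401 + 7128} = \sqrt{9529}$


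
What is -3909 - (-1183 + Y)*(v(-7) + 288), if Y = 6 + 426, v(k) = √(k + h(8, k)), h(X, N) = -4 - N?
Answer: 212379 + 1502*I ≈ 2.1238e+5 + 1502.0*I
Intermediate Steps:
v(k) = 2*I (v(k) = √(k + (-4 - k)) = √(-4) = 2*I)
Y = 432
-3909 - (-1183 + Y)*(v(-7) + 288) = -3909 - (-1183 + 432)*(2*I + 288) = -3909 - (-751)*(288 + 2*I) = -3909 - (-216288 - 1502*I) = -3909 + (216288 + 1502*I) = 212379 + 1502*I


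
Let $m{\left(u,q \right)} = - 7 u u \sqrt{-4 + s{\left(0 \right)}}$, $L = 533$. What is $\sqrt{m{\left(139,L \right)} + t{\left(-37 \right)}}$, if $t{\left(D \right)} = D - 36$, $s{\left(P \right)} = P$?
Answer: $\sqrt{-73 - 270494 i} \approx 367.71 - 367.81 i$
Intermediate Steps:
$t{\left(D \right)} = -36 + D$ ($t{\left(D \right)} = D - 36 = -36 + D$)
$m{\left(u,q \right)} = - 14 i u^{2}$ ($m{\left(u,q \right)} = - 7 u u \sqrt{-4 + 0} = - 7 u^{2} \sqrt{-4} = - 7 u^{2} \cdot 2 i = - 14 i u^{2}$)
$\sqrt{m{\left(139,L \right)} + t{\left(-37 \right)}} = \sqrt{- 14 i 139^{2} - 73} = \sqrt{\left(-14\right) i 19321 - 73} = \sqrt{- 270494 i - 73} = \sqrt{-73 - 270494 i}$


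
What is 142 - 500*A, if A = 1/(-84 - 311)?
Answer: 11318/79 ≈ 143.27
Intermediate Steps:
A = -1/395 (A = 1/(-395) = -1/395 ≈ -0.0025316)
142 - 500*A = 142 - 500*(-1/395) = 142 + 100/79 = 11318/79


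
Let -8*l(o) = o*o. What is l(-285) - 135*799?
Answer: -944145/8 ≈ -1.1802e+5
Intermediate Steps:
l(o) = -o**2/8 (l(o) = -o*o/8 = -o**2/8)
l(-285) - 135*799 = -1/8*(-285)**2 - 135*799 = -1/8*81225 - 1*107865 = -81225/8 - 107865 = -944145/8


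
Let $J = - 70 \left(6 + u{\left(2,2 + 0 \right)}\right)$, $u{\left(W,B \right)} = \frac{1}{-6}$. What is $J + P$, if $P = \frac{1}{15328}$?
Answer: $- \frac{18776797}{45984} \approx -408.33$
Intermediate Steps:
$u{\left(W,B \right)} = - \frac{1}{6}$
$P = \frac{1}{15328} \approx 6.524 \cdot 10^{-5}$
$J = - \frac{1225}{3}$ ($J = - 70 \left(6 - \frac{1}{6}\right) = \left(-70\right) \frac{35}{6} = - \frac{1225}{3} \approx -408.33$)
$J + P = - \frac{1225}{3} + \frac{1}{15328} = - \frac{18776797}{45984}$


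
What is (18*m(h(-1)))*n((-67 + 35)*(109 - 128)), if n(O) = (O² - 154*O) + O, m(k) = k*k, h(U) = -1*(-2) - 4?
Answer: 19918080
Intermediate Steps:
h(U) = -2 (h(U) = 2 - 4 = -2)
m(k) = k²
n(O) = O² - 153*O
(18*m(h(-1)))*n((-67 + 35)*(109 - 128)) = (18*(-2)²)*(((-67 + 35)*(109 - 128))*(-153 + (-67 + 35)*(109 - 128))) = (18*4)*((-32*(-19))*(-153 - 32*(-19))) = 72*(608*(-153 + 608)) = 72*(608*455) = 72*276640 = 19918080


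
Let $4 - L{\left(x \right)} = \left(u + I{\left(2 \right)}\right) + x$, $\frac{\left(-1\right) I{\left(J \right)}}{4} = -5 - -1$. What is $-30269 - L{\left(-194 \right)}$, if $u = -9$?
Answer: $-30460$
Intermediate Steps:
$I{\left(J \right)} = 16$ ($I{\left(J \right)} = - 4 \left(-5 - -1\right) = - 4 \left(-5 + 1\right) = \left(-4\right) \left(-4\right) = 16$)
$L{\left(x \right)} = -3 - x$ ($L{\left(x \right)} = 4 - \left(\left(-9 + 16\right) + x\right) = 4 - \left(7 + x\right) = -3 - x$)
$-30269 - L{\left(-194 \right)} = -30269 - \left(-3 - -194\right) = -30269 - \left(-3 + 194\right) = -30269 - 191 = -30460$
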